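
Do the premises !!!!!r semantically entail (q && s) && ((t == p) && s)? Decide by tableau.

Initial set: {!!!!!r; !((q && s) && ((t == p) && s))}.
!!!!!r: drop double negation, giving !!!r.
!!!r: drop double negation, giving !r.
!((q && s) && ((t == p) && s)): β-rule — branch into !(q && s)  //  !((t == p) && s).
  branch 1 (add !(q && s)):
    !(q && s): β-rule — branch into !q  //  !s.
      branch 1.1 (add !q):
        ○ open, literals {q=0, r=0}.
      branch 1.2 (add !s):
        ○ open, literals {r=0, s=0}.
  branch 2 (add !((t == p) && s)):
    !((t == p) && s): β-rule — branch into !(t == p)  //  !s.
      branch 2.1 (add !(t == p)):
        !(t == p): β-rule — branch into t, !p  //  !t, p.
          branch 2.1.1 (add t, !p):
            ○ open, literals {p=0, r=0, t=1}.
          branch 2.1.2 (add !t, p):
            ○ open, literals {p=1, r=0, t=0}.
      branch 2.2 (add !s):
        ○ open, literals {r=0, s=0}.
0 branches closed, 5 open.
An open branch gives a countermodel: q=0, r=0 (unmentioned atoms arbitrary); the premises hold there but the conclusion fails.

No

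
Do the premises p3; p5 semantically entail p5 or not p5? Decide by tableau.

Initial set: {p3; p5; not (p5 or not p5)}.
not (p5 or not p5): α-rule — add not p5, not not p5.
× closes — contains both p5 and not p5.
All 1 branch closes.
Every branch closed, so the premises entail the conclusion.

Yes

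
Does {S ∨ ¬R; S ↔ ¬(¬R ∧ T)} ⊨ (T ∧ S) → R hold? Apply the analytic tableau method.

Initial set: {(S ∨ ¬R); (S ↔ ¬(¬R ∧ T)); ¬((T ∧ S) → R)}.
¬((T ∧ S) → R): α-rule — add (T ∧ S), ¬R.
(T ∧ S): α-rule — add T, S.
(S ∨ ¬R): β-rule — branch into S  //  ¬R.
  branch 1 (add S):
    (S ↔ ¬(¬R ∧ T)): β-rule — branch into S, ¬(¬R ∧ T)  //  ¬S, ¬¬(¬R ∧ T).
      branch 1.1 (add S, ¬(¬R ∧ T)):
        ¬(¬R ∧ T): β-rule — branch into ¬¬R  //  ¬T.
          branch 1.1.1 (add ¬¬R):
            × closes — contains both R and ¬R.
          branch 1.1.2 (add ¬T):
            × closes — contains both T and ¬T.
      branch 1.2 (add ¬S, ¬¬(¬R ∧ T)):
        × closes — contains both S and ¬S.
  branch 2 (add ¬R):
    (S ↔ ¬(¬R ∧ T)): β-rule — branch into S, ¬(¬R ∧ T)  //  ¬S, ¬¬(¬R ∧ T).
      branch 2.1 (add S, ¬(¬R ∧ T)):
        ¬(¬R ∧ T): β-rule — branch into ¬¬R  //  ¬T.
          branch 2.1.1 (add ¬¬R):
            × closes — contains both R and ¬R.
          branch 2.1.2 (add ¬T):
            × closes — contains both T and ¬T.
      branch 2.2 (add ¬S, ¬¬(¬R ∧ T)):
        × closes — contains both S and ¬S.
All 6 branches close.
Every branch closed, so the premises entail the conclusion.

Yes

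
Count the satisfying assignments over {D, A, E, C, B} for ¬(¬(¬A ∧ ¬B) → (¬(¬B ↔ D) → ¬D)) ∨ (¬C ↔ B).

20

Initial set: {(¬(¬(¬A ∧ ¬B) → (¬(¬B ↔ D) → ¬D)) ∨ (¬C ↔ B))}.
(¬(¬(¬A ∧ ¬B) → (¬(¬B ↔ D) → ¬D)) ∨ (¬C ↔ B)): β-rule — branch into ¬(¬(¬A ∧ ¬B) → (¬(¬B ↔ D) → ¬D))  //  (¬C ↔ B).
  branch 1 (add ¬(¬(¬A ∧ ¬B) → (¬(¬B ↔ D) → ¬D))):
    ¬(¬(¬A ∧ ¬B) → (¬(¬B ↔ D) → ¬D)): α-rule — add ¬(¬A ∧ ¬B), ¬(¬(¬B ↔ D) → ¬D).
    ¬(¬(¬B ↔ D) → ¬D): α-rule — add ¬(¬B ↔ D), ¬¬D.
    ¬(¬A ∧ ¬B): β-rule — branch into ¬¬A  //  ¬¬B.
      branch 1.1 (add ¬¬A):
        ¬(¬B ↔ D): β-rule — branch into ¬B, ¬D  //  ¬¬B, D.
          branch 1.1.1 (add ¬B, ¬D):
            × closes — contains both D and ¬D.
          branch 1.1.2 (add ¬¬B, D):
            ○ open, literals {A=T, B=T, D=T}.
      branch 1.2 (add ¬¬B):
        ¬(¬B ↔ D): β-rule — branch into ¬B, ¬D  //  ¬¬B, D.
          branch 1.2.1 (add ¬B, ¬D):
            × closes — contains both B and ¬B.
          branch 1.2.2 (add ¬¬B, D):
            ○ open, literals {B=T, D=T}.
  branch 2 (add (¬C ↔ B)):
    (¬C ↔ B): β-rule — branch into ¬C, B  //  ¬¬C, ¬B.
      branch 2.1 (add ¬C, B):
        ○ open, literals {B=T, C=F}.
      branch 2.2 (add ¬¬C, ¬B):
        ○ open, literals {B=F, C=T}.
2 branches closed, 4 open.
Each open branch fixes some atoms; the unmentioned ones are free. Counting distinct full assignments: branch {A=T, B=T, D=T} (E, C) contributes 4 new; branch {B=T, D=T} (A, E, C) contributes 4 new; branch {B=T, C=F} (D, A, E) contributes 4 new; branch {B=F, C=T} (D, A, E) contributes 8 new. Total: 20.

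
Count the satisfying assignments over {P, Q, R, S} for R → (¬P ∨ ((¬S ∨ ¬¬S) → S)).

14

Initial set: {(R → (¬P ∨ ((¬S ∨ ¬¬S) → S)))}.
(R → (¬P ∨ ((¬S ∨ ¬¬S) → S))): β-rule — branch into ¬R  //  (¬P ∨ ((¬S ∨ ¬¬S) → S)).
  branch 1 (add ¬R):
    ○ open, literals {R=false}.
  branch 2 (add (¬P ∨ ((¬S ∨ ¬¬S) → S))):
    (¬P ∨ ((¬S ∨ ¬¬S) → S)): β-rule — branch into ¬P  //  ((¬S ∨ ¬¬S) → S).
      branch 2.1 (add ¬P):
        ○ open, literals {P=false}.
      branch 2.2 (add ((¬S ∨ ¬¬S) → S)):
        ((¬S ∨ ¬¬S) → S): β-rule — branch into ¬(¬S ∨ ¬¬S)  //  S.
          branch 2.2.1 (add ¬(¬S ∨ ¬¬S)):
            ¬(¬S ∨ ¬¬S): α-rule — add ¬¬S, ¬¬¬S.
            ¬¬¬S: drop double negation, giving ¬S.
            × closes — contains both S and ¬S.
          branch 2.2.2 (add S):
            ○ open, literals {S=true}.
1 branch closed, 3 open.
Each open branch fixes some atoms; the unmentioned ones are free. Counting distinct full assignments: branch {R=false} (P, Q, S) contributes 8 new; branch {P=false} (Q, R, S) contributes 4 new; branch {S=true} (P, Q, R) contributes 2 new. Total: 14.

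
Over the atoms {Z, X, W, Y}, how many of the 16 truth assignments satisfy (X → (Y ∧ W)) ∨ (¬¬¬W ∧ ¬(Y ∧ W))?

Initial set: {((X → (Y ∧ W)) ∨ (¬¬¬W ∧ ¬(Y ∧ W)))}.
((X → (Y ∧ W)) ∨ (¬¬¬W ∧ ¬(Y ∧ W))): β-rule — branch into (X → (Y ∧ W))  //  (¬¬¬W ∧ ¬(Y ∧ W)).
  branch 1 (add (X → (Y ∧ W))):
    (X → (Y ∧ W)): β-rule — branch into ¬X  //  (Y ∧ W).
      branch 1.1 (add ¬X):
        ○ open, literals {X=F}.
      branch 1.2 (add (Y ∧ W)):
        (Y ∧ W): α-rule — add Y, W.
        ○ open, literals {W=T, Y=T}.
  branch 2 (add (¬¬¬W ∧ ¬(Y ∧ W))):
    (¬¬¬W ∧ ¬(Y ∧ W)): α-rule — add ¬¬¬W, ¬(Y ∧ W).
    ¬¬¬W: drop double negation, giving ¬W.
    ¬(Y ∧ W): β-rule — branch into ¬Y  //  ¬W.
      branch 2.1 (add ¬Y):
        ○ open, literals {W=F, Y=F}.
      branch 2.2 (add ¬W):
        ○ open, literals {W=F}.
0 branches closed, 4 open.
Each open branch fixes some atoms; the unmentioned ones are free. Counting distinct full assignments: branch {X=F} (Z, W, Y) contributes 8 new; branch {W=T, Y=T} (Z, X) contributes 2 new; branch {W=F, Y=F} (Z, X) contributes 2 new; branch {W=F} (Z, X, Y) contributes 2 new. Total: 14.

14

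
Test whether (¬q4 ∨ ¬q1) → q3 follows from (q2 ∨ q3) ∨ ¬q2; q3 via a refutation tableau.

Initial set: {((q2 ∨ q3) ∨ ¬q2); q3; ¬((¬q4 ∨ ¬q1) → q3)}.
¬((¬q4 ∨ ¬q1) → q3): α-rule — add (¬q4 ∨ ¬q1), ¬q3.
× closes — contains both q3 and ¬q3.
All 1 branch closes.
Every branch closed, so the premises entail the conclusion.

Yes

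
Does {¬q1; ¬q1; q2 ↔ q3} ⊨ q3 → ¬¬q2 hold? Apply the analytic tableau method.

Initial set: {¬q1; ¬q1; (q2 ↔ q3); ¬(q3 → ¬¬q2)}.
¬(q3 → ¬¬q2): α-rule — add q3, ¬¬¬q2.
¬¬¬q2: drop double negation, giving ¬q2.
(q2 ↔ q3): β-rule — branch into q2, q3  //  ¬q2, ¬q3.
  branch 1 (add q2, q3):
    × closes — contains both q2 and ¬q2.
  branch 2 (add ¬q2, ¬q3):
    × closes — contains both q3 and ¬q3.
All 2 branches close.
Every branch closed, so the premises entail the conclusion.

Yes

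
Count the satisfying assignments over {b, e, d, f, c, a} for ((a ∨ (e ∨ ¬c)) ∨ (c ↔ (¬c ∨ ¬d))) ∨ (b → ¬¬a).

Initial set: {(((a ∨ (e ∨ ¬c)) ∨ (c ↔ (¬c ∨ ¬d))) ∨ (b → ¬¬a))}.
(((a ∨ (e ∨ ¬c)) ∨ (c ↔ (¬c ∨ ¬d))) ∨ (b → ¬¬a)): β-rule — branch into ((a ∨ (e ∨ ¬c)) ∨ (c ↔ (¬c ∨ ¬d)))  //  (b → ¬¬a).
  branch 1 (add ((a ∨ (e ∨ ¬c)) ∨ (c ↔ (¬c ∨ ¬d)))):
    ((a ∨ (e ∨ ¬c)) ∨ (c ↔ (¬c ∨ ¬d))): β-rule — branch into (a ∨ (e ∨ ¬c))  //  (c ↔ (¬c ∨ ¬d)).
      branch 1.1 (add (a ∨ (e ∨ ¬c))):
        (a ∨ (e ∨ ¬c)): β-rule — branch into a  //  (e ∨ ¬c).
          branch 1.1.1 (add a):
            ○ open, literals {a=true}.
          branch 1.1.2 (add (e ∨ ¬c)):
            (e ∨ ¬c): β-rule — branch into e  //  ¬c.
              branch 1.1.2.1 (add e):
                ○ open, literals {e=true}.
              branch 1.1.2.2 (add ¬c):
                ○ open, literals {c=false}.
      branch 1.2 (add (c ↔ (¬c ∨ ¬d))):
        (c ↔ (¬c ∨ ¬d)): β-rule — branch into c, (¬c ∨ ¬d)  //  ¬c, ¬(¬c ∨ ¬d).
          branch 1.2.1 (add c, (¬c ∨ ¬d)):
            (¬c ∨ ¬d): β-rule — branch into ¬c  //  ¬d.
              branch 1.2.1.1 (add ¬c):
                × closes — contains both c and ¬c.
              branch 1.2.1.2 (add ¬d):
                ○ open, literals {c=true, d=false}.
          branch 1.2.2 (add ¬c, ¬(¬c ∨ ¬d)):
            ¬(¬c ∨ ¬d): α-rule — add ¬¬c, ¬¬d.
            × closes — contains both c and ¬c.
  branch 2 (add (b → ¬¬a)):
    (b → ¬¬a): β-rule — branch into ¬b  //  ¬¬a.
      branch 2.1 (add ¬b):
        ○ open, literals {b=false}.
      branch 2.2 (add ¬¬a):
        ¬¬a: drop double negation, giving a.
        ○ open, literals {a=true}.
2 branches closed, 6 open.
Each open branch fixes some atoms; the unmentioned ones are free. Counting distinct full assignments: branch {a=true} (b, e, d, f, c) contributes 32 new; branch {e=true} (b, d, f, c, a) contributes 16 new; branch {c=false} (b, e, d, f, a) contributes 8 new; branch {c=true, d=false} (b, e, f, a) contributes 4 new; branch {b=false} (e, d, f, c, a) contributes 2 new; branch {a=true} (b, e, d, f, c) contributes 0 new. Total: 62.

62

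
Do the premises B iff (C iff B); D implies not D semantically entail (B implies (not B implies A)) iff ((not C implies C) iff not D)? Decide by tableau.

Initial set: {T (B iff (C iff B)); T (D implies not D); F ((B implies (not B implies A)) iff ((not C implies C) iff not D))}.
T (B iff (C iff B)): β-rule — branch into T B, T (C iff B)  //  F B, F (C iff B).
  branch 1 (add T B, T (C iff B)):
    T (D implies not D): β-rule — branch into F D  //  T not D.
      branch 1.1 (add F D):
        F ((B implies (not B implies A)) iff ((not C implies C) iff not D)): β-rule — branch into T (B implies (not B implies A)), F ((not C implies C) iff not D)  //  F (B implies (not B implies A)), T ((not C implies C) iff not D).
          branch 1.1.1 (add T (B implies (not B implies A)), F ((not C implies C) iff not D)):
            T (C iff B): β-rule — branch into T C, T B  //  F C, F B.
              branch 1.1.1.1 (add T C, T B):
                T (B implies (not B implies A)): β-rule — branch into F B  //  T (not B implies A).
                  branch 1.1.1.1.1 (add F B):
                    × closes — contains both B and not B.
                  branch 1.1.1.1.2 (add T (not B implies A)):
                    F ((not C implies C) iff not D): β-rule — branch into T (not C implies C), F not D  //  F (not C implies C), T not D.
                      branch 1.1.1.1.2.1 (add T (not C implies C), F not D):
                        × closes — contains both D and not D.
                      branch 1.1.1.1.2.2 (add F (not C implies C), T not D):
                        F (not C implies C): α-rule — add T not C, F C.
                        × closes — contains both C and not C.
              branch 1.1.1.2 (add F C, F B):
                × closes — contains both B and not B.
          branch 1.1.2 (add F (B implies (not B implies A)), T ((not C implies C) iff not D)):
            F (B implies (not B implies A)): α-rule — add T B, F (not B implies A).
            F (not B implies A): α-rule — add T not B, F A.
            × closes — contains both B and not B.
      branch 1.2 (add T not D):
        F ((B implies (not B implies A)) iff ((not C implies C) iff not D)): β-rule — branch into T (B implies (not B implies A)), F ((not C implies C) iff not D)  //  F (B implies (not B implies A)), T ((not C implies C) iff not D).
          branch 1.2.1 (add T (B implies (not B implies A)), F ((not C implies C) iff not D)):
            T (C iff B): β-rule — branch into T C, T B  //  F C, F B.
              branch 1.2.1.1 (add T C, T B):
                T (B implies (not B implies A)): β-rule — branch into F B  //  T (not B implies A).
                  branch 1.2.1.1.1 (add F B):
                    × closes — contains both B and not B.
                  branch 1.2.1.1.2 (add T (not B implies A)):
                    F ((not C implies C) iff not D): β-rule — branch into T (not C implies C), F not D  //  F (not C implies C), T not D.
                      branch 1.2.1.1.2.1 (add T (not C implies C), F not D):
                        × closes — contains both D and not D.
                      branch 1.2.1.1.2.2 (add F (not C implies C), T not D):
                        F (not C implies C): α-rule — add T not C, F C.
                        × closes — contains both C and not C.
              branch 1.2.1.2 (add F C, F B):
                × closes — contains both B and not B.
          branch 1.2.2 (add F (B implies (not B implies A)), T ((not C implies C) iff not D)):
            F (B implies (not B implies A)): α-rule — add T B, F (not B implies A).
            F (not B implies A): α-rule — add T not B, F A.
            × closes — contains both B and not B.
  branch 2 (add F B, F (C iff B)):
    T (D implies not D): β-rule — branch into F D  //  T not D.
      branch 2.1 (add F D):
        F ((B implies (not B implies A)) iff ((not C implies C) iff not D)): β-rule — branch into T (B implies (not B implies A)), F ((not C implies C) iff not D)  //  F (B implies (not B implies A)), T ((not C implies C) iff not D).
          branch 2.1.1 (add T (B implies (not B implies A)), F ((not C implies C) iff not D)):
            F (C iff B): β-rule — branch into T C, F B  //  F C, T B.
              branch 2.1.1.1 (add T C, F B):
                T (B implies (not B implies A)): β-rule — branch into F B  //  T (not B implies A).
                  branch 2.1.1.1.1 (add F B):
                    F ((not C implies C) iff not D): β-rule — branch into T (not C implies C), F not D  //  F (not C implies C), T not D.
                      branch 2.1.1.1.1.1 (add T (not C implies C), F not D):
                        × closes — contains both D and not D.
                      branch 2.1.1.1.1.2 (add F (not C implies C), T not D):
                        F (not C implies C): α-rule — add T not C, F C.
                        × closes — contains both C and not C.
                  branch 2.1.1.1.2 (add T (not B implies A)):
                    F ((not C implies C) iff not D): β-rule — branch into T (not C implies C), F not D  //  F (not C implies C), T not D.
                      branch 2.1.1.1.2.1 (add T (not C implies C), F not D):
                        × closes — contains both D and not D.
                      branch 2.1.1.1.2.2 (add F (not C implies C), T not D):
                        F (not C implies C): α-rule — add T not C, F C.
                        × closes — contains both C and not C.
              branch 2.1.1.2 (add F C, T B):
                × closes — contains both B and not B.
          branch 2.1.2 (add F (B implies (not B implies A)), T ((not C implies C) iff not D)):
            F (B implies (not B implies A)): α-rule — add T B, F (not B implies A).
            × closes — contains both B and not B.
      branch 2.2 (add T not D):
        F ((B implies (not B implies A)) iff ((not C implies C) iff not D)): β-rule — branch into T (B implies (not B implies A)), F ((not C implies C) iff not D)  //  F (B implies (not B implies A)), T ((not C implies C) iff not D).
          branch 2.2.1 (add T (B implies (not B implies A)), F ((not C implies C) iff not D)):
            F (C iff B): β-rule — branch into T C, F B  //  F C, T B.
              branch 2.2.1.1 (add T C, F B):
                T (B implies (not B implies A)): β-rule — branch into F B  //  T (not B implies A).
                  branch 2.2.1.1.1 (add F B):
                    F ((not C implies C) iff not D): β-rule — branch into T (not C implies C), F not D  //  F (not C implies C), T not D.
                      branch 2.2.1.1.1.1 (add T (not C implies C), F not D):
                        × closes — contains both D and not D.
                      branch 2.2.1.1.1.2 (add F (not C implies C), T not D):
                        F (not C implies C): α-rule — add T not C, F C.
                        × closes — contains both C and not C.
                  branch 2.2.1.1.2 (add T (not B implies A)):
                    F ((not C implies C) iff not D): β-rule — branch into T (not C implies C), F not D  //  F (not C implies C), T not D.
                      branch 2.2.1.1.2.1 (add T (not C implies C), F not D):
                        × closes — contains both D and not D.
                      branch 2.2.1.1.2.2 (add F (not C implies C), T not D):
                        F (not C implies C): α-rule — add T not C, F C.
                        × closes — contains both C and not C.
              branch 2.2.1.2 (add F C, T B):
                × closes — contains both B and not B.
          branch 2.2.2 (add F (B implies (not B implies A)), T ((not C implies C) iff not D)):
            F (B implies (not B implies A)): α-rule — add T B, F (not B implies A).
            × closes — contains both B and not B.
All 22 branches close.
Every branch closed, so the premises entail the conclusion.

Yes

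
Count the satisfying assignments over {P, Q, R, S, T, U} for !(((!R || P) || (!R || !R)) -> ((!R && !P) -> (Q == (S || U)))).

Initial set: {!(((!R || P) || (!R || !R)) -> ((!R && !P) -> (Q == (S || U))))}.
!(((!R || P) || (!R || !R)) -> ((!R && !P) -> (Q == (S || U)))): α-rule — add ((!R || P) || (!R || !R)), !((!R && !P) -> (Q == (S || U))).
!((!R && !P) -> (Q == (S || U))): α-rule — add (!R && !P), !(Q == (S || U)).
(!R && !P): α-rule — add !R, !P.
((!R || P) || (!R || !R)): β-rule — branch into (!R || P)  //  (!R || !R).
  branch 1 (add (!R || P)):
    !(Q == (S || U)): β-rule — branch into Q, !(S || U)  //  !Q, (S || U).
      branch 1.1 (add Q, !(S || U)):
        !(S || U): α-rule — add !S, !U.
        (!R || P): β-rule — branch into !R  //  P.
          branch 1.1.1 (add !R):
            ○ open, literals {P=0, Q=1, R=0, S=0, U=0}.
          branch 1.1.2 (add P):
            × closes — contains both P and !P.
      branch 1.2 (add !Q, (S || U)):
        (!R || P): β-rule — branch into !R  //  P.
          branch 1.2.1 (add !R):
            (S || U): β-rule — branch into S  //  U.
              branch 1.2.1.1 (add S):
                ○ open, literals {P=0, Q=0, R=0, S=1}.
              branch 1.2.1.2 (add U):
                ○ open, literals {P=0, Q=0, R=0, U=1}.
          branch 1.2.2 (add P):
            × closes — contains both P and !P.
  branch 2 (add (!R || !R)):
    !(Q == (S || U)): β-rule — branch into Q, !(S || U)  //  !Q, (S || U).
      branch 2.1 (add Q, !(S || U)):
        !(S || U): α-rule — add !S, !U.
        (!R || !R): β-rule — branch into !R  //  !R.
          branch 2.1.1 (add !R):
            ○ open, literals {P=0, Q=1, R=0, S=0, U=0}.
          branch 2.1.2 (add !R):
            ○ open, literals {P=0, Q=1, R=0, S=0, U=0}.
      branch 2.2 (add !Q, (S || U)):
        (!R || !R): β-rule — branch into !R  //  !R.
          branch 2.2.1 (add !R):
            (S || U): β-rule — branch into S  //  U.
              branch 2.2.1.1 (add S):
                ○ open, literals {P=0, Q=0, R=0, S=1}.
              branch 2.2.1.2 (add U):
                ○ open, literals {P=0, Q=0, R=0, U=1}.
          branch 2.2.2 (add !R):
            (S || U): β-rule — branch into S  //  U.
              branch 2.2.2.1 (add S):
                ○ open, literals {P=0, Q=0, R=0, S=1}.
              branch 2.2.2.2 (add U):
                ○ open, literals {P=0, Q=0, R=0, U=1}.
2 branches closed, 9 open.
Each open branch fixes some atoms; the unmentioned ones are free. Counting distinct full assignments: branch {P=0, Q=1, R=0, S=0, U=0} (T) contributes 2 new; branch {P=0, Q=0, R=0, S=1} (T, U) contributes 4 new; branch {P=0, Q=0, R=0, U=1} (S, T) contributes 2 new; branch {P=0, Q=1, R=0, S=0, U=0} (T) contributes 0 new; branch {P=0, Q=1, R=0, S=0, U=0} (T) contributes 0 new; branch {P=0, Q=0, R=0, S=1} (T, U) contributes 0 new; branch {P=0, Q=0, R=0, U=1} (S, T) contributes 0 new; branch {P=0, Q=0, R=0, S=1} (T, U) contributes 0 new; branch {P=0, Q=0, R=0, U=1} (S, T) contributes 0 new. Total: 8.

8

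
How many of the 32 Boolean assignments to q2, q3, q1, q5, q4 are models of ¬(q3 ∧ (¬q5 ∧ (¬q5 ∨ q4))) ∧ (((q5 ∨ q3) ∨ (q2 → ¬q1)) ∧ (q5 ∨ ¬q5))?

22

Initial set: {T (¬(q3 ∧ (¬q5 ∧ (¬q5 ∨ q4))) ∧ (((q5 ∨ q3) ∨ (q2 → ¬q1)) ∧ (q5 ∨ ¬q5)))}.
T (¬(q3 ∧ (¬q5 ∧ (¬q5 ∨ q4))) ∧ (((q5 ∨ q3) ∨ (q2 → ¬q1)) ∧ (q5 ∨ ¬q5))): α-rule — add T ¬(q3 ∧ (¬q5 ∧ (¬q5 ∨ q4))), T (((q5 ∨ q3) ∨ (q2 → ¬q1)) ∧ (q5 ∨ ¬q5)).
T (((q5 ∨ q3) ∨ (q2 → ¬q1)) ∧ (q5 ∨ ¬q5)): α-rule — add T ((q5 ∨ q3) ∨ (q2 → ¬q1)), T (q5 ∨ ¬q5).
T ¬(q3 ∧ (¬q5 ∧ (¬q5 ∨ q4))): β-rule — branch into F q3  //  F (¬q5 ∧ (¬q5 ∨ q4)).
  branch 1 (add F q3):
    T ((q5 ∨ q3) ∨ (q2 → ¬q1)): β-rule — branch into T (q5 ∨ q3)  //  T (q2 → ¬q1).
      branch 1.1 (add T (q5 ∨ q3)):
        T (q5 ∨ ¬q5): β-rule — branch into T q5  //  T ¬q5.
          branch 1.1.1 (add T q5):
            T (q5 ∨ q3): β-rule — branch into T q5  //  T q3.
              branch 1.1.1.1 (add T q5):
                ○ open, literals {q3=false, q5=true}.
              branch 1.1.1.2 (add T q3):
                × closes — contains both q3 and ¬q3.
          branch 1.1.2 (add T ¬q5):
            T (q5 ∨ q3): β-rule — branch into T q5  //  T q3.
              branch 1.1.2.1 (add T q5):
                × closes — contains both q5 and ¬q5.
              branch 1.1.2.2 (add T q3):
                × closes — contains both q3 and ¬q3.
      branch 1.2 (add T (q2 → ¬q1)):
        T (q5 ∨ ¬q5): β-rule — branch into T q5  //  T ¬q5.
          branch 1.2.1 (add T q5):
            T (q2 → ¬q1): β-rule — branch into F q2  //  T ¬q1.
              branch 1.2.1.1 (add F q2):
                ○ open, literals {q2=false, q3=false, q5=true}.
              branch 1.2.1.2 (add T ¬q1):
                ○ open, literals {q1=false, q3=false, q5=true}.
          branch 1.2.2 (add T ¬q5):
            T (q2 → ¬q1): β-rule — branch into F q2  //  T ¬q1.
              branch 1.2.2.1 (add F q2):
                ○ open, literals {q2=false, q3=false, q5=false}.
              branch 1.2.2.2 (add T ¬q1):
                ○ open, literals {q1=false, q3=false, q5=false}.
  branch 2 (add F (¬q5 ∧ (¬q5 ∨ q4))):
    T ((q5 ∨ q3) ∨ (q2 → ¬q1)): β-rule — branch into T (q5 ∨ q3)  //  T (q2 → ¬q1).
      branch 2.1 (add T (q5 ∨ q3)):
        T (q5 ∨ ¬q5): β-rule — branch into T q5  //  T ¬q5.
          branch 2.1.1 (add T q5):
            F (¬q5 ∧ (¬q5 ∨ q4)): β-rule — branch into F ¬q5  //  F (¬q5 ∨ q4).
              branch 2.1.1.1 (add F ¬q5):
                T (q5 ∨ q3): β-rule — branch into T q5  //  T q3.
                  branch 2.1.1.1.1 (add T q5):
                    ○ open, literals {q5=true}.
                  branch 2.1.1.1.2 (add T q3):
                    ○ open, literals {q3=true, q5=true}.
              branch 2.1.1.2 (add F (¬q5 ∨ q4)):
                F (¬q5 ∨ q4): α-rule — add F ¬q5, F q4.
                T (q5 ∨ q3): β-rule — branch into T q5  //  T q3.
                  branch 2.1.1.2.1 (add T q5):
                    ○ open, literals {q4=false, q5=true}.
                  branch 2.1.1.2.2 (add T q3):
                    ○ open, literals {q3=true, q4=false, q5=true}.
          branch 2.1.2 (add T ¬q5):
            F (¬q5 ∧ (¬q5 ∨ q4)): β-rule — branch into F ¬q5  //  F (¬q5 ∨ q4).
              branch 2.1.2.1 (add F ¬q5):
                × closes — contains both q5 and ¬q5.
              branch 2.1.2.2 (add F (¬q5 ∨ q4)):
                F (¬q5 ∨ q4): α-rule — add F ¬q5, F q4.
                × closes — contains both q5 and ¬q5.
      branch 2.2 (add T (q2 → ¬q1)):
        T (q5 ∨ ¬q5): β-rule — branch into T q5  //  T ¬q5.
          branch 2.2.1 (add T q5):
            F (¬q5 ∧ (¬q5 ∨ q4)): β-rule — branch into F ¬q5  //  F (¬q5 ∨ q4).
              branch 2.2.1.1 (add F ¬q5):
                T (q2 → ¬q1): β-rule — branch into F q2  //  T ¬q1.
                  branch 2.2.1.1.1 (add F q2):
                    ○ open, literals {q2=false, q5=true}.
                  branch 2.2.1.1.2 (add T ¬q1):
                    ○ open, literals {q1=false, q5=true}.
              branch 2.2.1.2 (add F (¬q5 ∨ q4)):
                F (¬q5 ∨ q4): α-rule — add F ¬q5, F q4.
                T (q2 → ¬q1): β-rule — branch into F q2  //  T ¬q1.
                  branch 2.2.1.2.1 (add F q2):
                    ○ open, literals {q2=false, q4=false, q5=true}.
                  branch 2.2.1.2.2 (add T ¬q1):
                    ○ open, literals {q1=false, q4=false, q5=true}.
          branch 2.2.2 (add T ¬q5):
            F (¬q5 ∧ (¬q5 ∨ q4)): β-rule — branch into F ¬q5  //  F (¬q5 ∨ q4).
              branch 2.2.2.1 (add F ¬q5):
                × closes — contains both q5 and ¬q5.
              branch 2.2.2.2 (add F (¬q5 ∨ q4)):
                F (¬q5 ∨ q4): α-rule — add F ¬q5, F q4.
                × closes — contains both q5 and ¬q5.
7 branches closed, 13 open.
Each open branch fixes some atoms; the unmentioned ones are free. Counting distinct full assignments: branch {q3=false, q5=true} (q2, q1, q4) contributes 8 new; branch {q2=false, q3=false, q5=true} (q1, q4) contributes 0 new; branch {q1=false, q3=false, q5=true} (q2, q4) contributes 0 new; branch {q2=false, q3=false, q5=false} (q1, q4) contributes 4 new; branch {q1=false, q3=false, q5=false} (q2, q4) contributes 2 new; branch {q5=true} (q2, q3, q1, q4) contributes 8 new; branch {q3=true, q5=true} (q2, q1, q4) contributes 0 new; branch {q4=false, q5=true} (q2, q3, q1) contributes 0 new; branch {q3=true, q4=false, q5=true} (q2, q1) contributes 0 new; branch {q2=false, q5=true} (q3, q1, q4) contributes 0 new; branch {q1=false, q5=true} (q2, q3, q4) contributes 0 new; branch {q2=false, q4=false, q5=true} (q3, q1) contributes 0 new; branch {q1=false, q4=false, q5=true} (q2, q3) contributes 0 new. Total: 22.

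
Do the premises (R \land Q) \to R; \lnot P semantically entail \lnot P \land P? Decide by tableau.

Initial set: {((R \land Q) \to R); \lnot P; \lnot (\lnot P \land P)}.
((R \land Q) \to R): β-rule — branch into \lnot (R \land Q)  //  R.
  branch 1 (add \lnot (R \land Q)):
    \lnot (\lnot P \land P): β-rule — branch into \lnot \lnot P  //  \lnot P.
      branch 1.1 (add \lnot \lnot P):
        × closes — contains both P and \lnot P.
      branch 1.2 (add \lnot P):
        \lnot (R \land Q): β-rule — branch into \lnot R  //  \lnot Q.
          branch 1.2.1 (add \lnot R):
            ○ open, literals {P=F, R=F}.
          branch 1.2.2 (add \lnot Q):
            ○ open, literals {P=F, Q=F}.
  branch 2 (add R):
    \lnot (\lnot P \land P): β-rule — branch into \lnot \lnot P  //  \lnot P.
      branch 2.1 (add \lnot \lnot P):
        × closes — contains both P and \lnot P.
      branch 2.2 (add \lnot P):
        ○ open, literals {P=F, R=T}.
2 branches closed, 3 open.
An open branch gives a countermodel: P=F, R=F (unmentioned atoms arbitrary); the premises hold there but the conclusion fails.

No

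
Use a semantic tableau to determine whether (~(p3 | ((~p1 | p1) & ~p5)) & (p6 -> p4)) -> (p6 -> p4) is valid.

Assume the negation and expand:
Initial set: {F ((~(p3 | ((~p1 | p1) & ~p5)) & (p6 -> p4)) -> (p6 -> p4))}.
F ((~(p3 | ((~p1 | p1) & ~p5)) & (p6 -> p4)) -> (p6 -> p4)): α-rule — add T (~(p3 | ((~p1 | p1) & ~p5)) & (p6 -> p4)), F (p6 -> p4).
T (~(p3 | ((~p1 | p1) & ~p5)) & (p6 -> p4)): α-rule — add T ~(p3 | ((~p1 | p1) & ~p5)), T (p6 -> p4).
F (p6 -> p4): α-rule — add T p6, F p4.
T ~(p3 | ((~p1 | p1) & ~p5)): α-rule — add F p3, F ((~p1 | p1) & ~p5).
T (p6 -> p4): β-rule — branch into F p6  //  T p4.
  branch 1 (add F p6):
    × closes — contains both p6 and ~p6.
  branch 2 (add T p4):
    × closes — contains both p4 and ~p4.
All 2 branches close.
Every branch closed, so the negation is unsatisfiable and the formula is valid.

Valid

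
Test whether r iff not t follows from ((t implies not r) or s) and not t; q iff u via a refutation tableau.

Initial set: {T (((t implies not r) or s) and not t); T (q iff u); F (r iff not t)}.
T (((t implies not r) or s) and not t): α-rule — add T ((t implies not r) or s), T not t.
T (q iff u): β-rule — branch into T q, T u  //  F q, F u.
  branch 1 (add T q, T u):
    F (r iff not t): β-rule — branch into T r, F not t  //  F r, T not t.
      branch 1.1 (add T r, F not t):
        × closes — contains both t and not t.
      branch 1.2 (add F r, T not t):
        T ((t implies not r) or s): β-rule — branch into T (t implies not r)  //  T s.
          branch 1.2.1 (add T (t implies not r)):
            T (t implies not r): β-rule — branch into F t  //  T not r.
              branch 1.2.1.1 (add F t):
                ○ open, literals {q=1, r=0, t=0, u=1}.
              branch 1.2.1.2 (add T not r):
                ○ open, literals {q=1, r=0, t=0, u=1}.
          branch 1.2.2 (add T s):
            ○ open, literals {q=1, r=0, s=1, t=0, u=1}.
  branch 2 (add F q, F u):
    F (r iff not t): β-rule — branch into T r, F not t  //  F r, T not t.
      branch 2.1 (add T r, F not t):
        × closes — contains both t and not t.
      branch 2.2 (add F r, T not t):
        T ((t implies not r) or s): β-rule — branch into T (t implies not r)  //  T s.
          branch 2.2.1 (add T (t implies not r)):
            T (t implies not r): β-rule — branch into F t  //  T not r.
              branch 2.2.1.1 (add F t):
                ○ open, literals {q=0, r=0, t=0, u=0}.
              branch 2.2.1.2 (add T not r):
                ○ open, literals {q=0, r=0, t=0, u=0}.
          branch 2.2.2 (add T s):
            ○ open, literals {q=0, r=0, s=1, t=0, u=0}.
2 branches closed, 6 open.
An open branch gives a countermodel: q=1, r=0, t=0, u=1 (unmentioned atoms arbitrary); the premises hold there but the conclusion fails.

No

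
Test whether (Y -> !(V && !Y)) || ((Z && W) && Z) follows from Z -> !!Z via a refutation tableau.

Yes

Initial set: {(Z -> !!Z); !((Y -> !(V && !Y)) || ((Z && W) && Z))}.
!((Y -> !(V && !Y)) || ((Z && W) && Z)): α-rule — add !(Y -> !(V && !Y)), !((Z && W) && Z).
!(Y -> !(V && !Y)): α-rule — add Y, !!(V && !Y).
!!(V && !Y): α-rule — add V, !Y.
× closes — contains both Y and !Y.
All 1 branch closes.
Every branch closed, so the premises entail the conclusion.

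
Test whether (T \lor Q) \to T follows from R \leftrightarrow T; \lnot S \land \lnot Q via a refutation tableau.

Yes

Initial set: {T (R \leftrightarrow T); T (\lnot S \land \lnot Q); F ((T \lor Q) \to T)}.
T (\lnot S \land \lnot Q): α-rule — add T \lnot S, T \lnot Q.
F ((T \lor Q) \to T): α-rule — add T (T \lor Q), F T.
T (R \leftrightarrow T): β-rule — branch into T R, T T  //  F R, F T.
  branch 1 (add T R, T T):
    × closes — contains both T and \lnot T.
  branch 2 (add F R, F T):
    T (T \lor Q): β-rule — branch into T T  //  T Q.
      branch 2.1 (add T T):
        × closes — contains both T and \lnot T.
      branch 2.2 (add T Q):
        × closes — contains both Q and \lnot Q.
All 3 branches close.
Every branch closed, so the premises entail the conclusion.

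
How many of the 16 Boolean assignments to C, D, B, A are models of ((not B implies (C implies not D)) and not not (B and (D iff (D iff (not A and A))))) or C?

Initial set: {(((not B implies (C implies not D)) and not not (B and (D iff (D iff (not A and A))))) or C)}.
(((not B implies (C implies not D)) and not not (B and (D iff (D iff (not A and A))))) or C): β-rule — branch into ((not B implies (C implies not D)) and not not (B and (D iff (D iff (not A and A)))))  //  C.
  branch 1 (add ((not B implies (C implies not D)) and not not (B and (D iff (D iff (not A and A)))))):
    ((not B implies (C implies not D)) and not not (B and (D iff (D iff (not A and A))))): α-rule — add (not B implies (C implies not D)), not not (B and (D iff (D iff (not A and A)))).
    not not (B and (D iff (D iff (not A and A)))): drop double negation, giving (B and (D iff (D iff (not A and A)))).
    (B and (D iff (D iff (not A and A)))): α-rule — add B, (D iff (D iff (not A and A))).
    (not B implies (C implies not D)): β-rule — branch into not not B  //  (C implies not D).
      branch 1.1 (add not not B):
        (D iff (D iff (not A and A))): β-rule — branch into D, (D iff (not A and A))  //  not D, not (D iff (not A and A)).
          branch 1.1.1 (add D, (D iff (not A and A))):
            (D iff (not A and A)): β-rule — branch into D, (not A and A)  //  not D, not (not A and A).
              branch 1.1.1.1 (add D, (not A and A)):
                (not A and A): α-rule — add not A, A.
                × closes — contains both A and not A.
              branch 1.1.1.2 (add not D, not (not A and A)):
                × closes — contains both D and not D.
          branch 1.1.2 (add not D, not (D iff (not A and A))):
            not (D iff (not A and A)): β-rule — branch into D, not (not A and A)  //  not D, (not A and A).
              branch 1.1.2.1 (add D, not (not A and A)):
                × closes — contains both D and not D.
              branch 1.1.2.2 (add not D, (not A and A)):
                (not A and A): α-rule — add not A, A.
                × closes — contains both A and not A.
      branch 1.2 (add (C implies not D)):
        (D iff (D iff (not A and A))): β-rule — branch into D, (D iff (not A and A))  //  not D, not (D iff (not A and A)).
          branch 1.2.1 (add D, (D iff (not A and A))):
            (C implies not D): β-rule — branch into not C  //  not D.
              branch 1.2.1.1 (add not C):
                (D iff (not A and A)): β-rule — branch into D, (not A and A)  //  not D, not (not A and A).
                  branch 1.2.1.1.1 (add D, (not A and A)):
                    (not A and A): α-rule — add not A, A.
                    × closes — contains both A and not A.
                  branch 1.2.1.1.2 (add not D, not (not A and A)):
                    × closes — contains both D and not D.
              branch 1.2.1.2 (add not D):
                × closes — contains both D and not D.
          branch 1.2.2 (add not D, not (D iff (not A and A))):
            (C implies not D): β-rule — branch into not C  //  not D.
              branch 1.2.2.1 (add not C):
                not (D iff (not A and A)): β-rule — branch into D, not (not A and A)  //  not D, (not A and A).
                  branch 1.2.2.1.1 (add D, not (not A and A)):
                    × closes — contains both D and not D.
                  branch 1.2.2.1.2 (add not D, (not A and A)):
                    (not A and A): α-rule — add not A, A.
                    × closes — contains both A and not A.
              branch 1.2.2.2 (add not D):
                not (D iff (not A and A)): β-rule — branch into D, not (not A and A)  //  not D, (not A and A).
                  branch 1.2.2.2.1 (add D, not (not A and A)):
                    × closes — contains both D and not D.
                  branch 1.2.2.2.2 (add not D, (not A and A)):
                    (not A and A): α-rule — add not A, A.
                    × closes — contains both A and not A.
  branch 2 (add C):
    ○ open, literals {C=T}.
11 branches closed, 1 open.
Each open branch fixes some atoms; the unmentioned ones are free. Counting distinct full assignments: branch {C=T} (D, B, A) contributes 8 new. Total: 8.

8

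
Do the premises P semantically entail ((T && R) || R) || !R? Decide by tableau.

Yes

Initial set: {T P; F (((T && R) || R) || !R)}.
F (((T && R) || R) || !R): α-rule — add F ((T && R) || R), F !R.
F ((T && R) || R): α-rule — add F (T && R), F R.
× closes — contains both R and !R.
All 1 branch closes.
Every branch closed, so the premises entail the conclusion.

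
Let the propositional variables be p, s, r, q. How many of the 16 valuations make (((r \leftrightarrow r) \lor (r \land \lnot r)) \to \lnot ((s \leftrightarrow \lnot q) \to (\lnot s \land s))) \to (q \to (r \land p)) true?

13

Initial set: {((((r \leftrightarrow r) \lor (r \land \lnot r)) \to \lnot ((s \leftrightarrow \lnot q) \to (\lnot s \land s))) \to (q \to (r \land p)))}.
((((r \leftrightarrow r) \lor (r \land \lnot r)) \to \lnot ((s \leftrightarrow \lnot q) \to (\lnot s \land s))) \to (q \to (r \land p))): β-rule — branch into \lnot (((r \leftrightarrow r) \lor (r \land \lnot r)) \to \lnot ((s \leftrightarrow \lnot q) \to (\lnot s \land s)))  //  (q \to (r \land p)).
  branch 1 (add \lnot (((r \leftrightarrow r) \lor (r \land \lnot r)) \to \lnot ((s \leftrightarrow \lnot q) \to (\lnot s \land s)))):
    \lnot (((r \leftrightarrow r) \lor (r \land \lnot r)) \to \lnot ((s \leftrightarrow \lnot q) \to (\lnot s \land s))): α-rule — add ((r \leftrightarrow r) \lor (r \land \lnot r)), \lnot \lnot ((s \leftrightarrow \lnot q) \to (\lnot s \land s)).
    ((r \leftrightarrow r) \lor (r \land \lnot r)): β-rule — branch into (r \leftrightarrow r)  //  (r \land \lnot r).
      branch 1.1 (add (r \leftrightarrow r)):
        \lnot \lnot ((s \leftrightarrow \lnot q) \to (\lnot s \land s)): β-rule — branch into \lnot (s \leftrightarrow \lnot q)  //  (\lnot s \land s).
          branch 1.1.1 (add \lnot (s \leftrightarrow \lnot q)):
            (r \leftrightarrow r): β-rule — branch into r, r  //  \lnot r, \lnot r.
              branch 1.1.1.1 (add r, r):
                \lnot (s \leftrightarrow \lnot q): β-rule — branch into s, \lnot \lnot q  //  \lnot s, \lnot q.
                  branch 1.1.1.1.1 (add s, \lnot \lnot q):
                    ○ open, literals {q=T, r=T, s=T}.
                  branch 1.1.1.1.2 (add \lnot s, \lnot q):
                    ○ open, literals {q=F, r=T, s=F}.
              branch 1.1.1.2 (add \lnot r, \lnot r):
                \lnot (s \leftrightarrow \lnot q): β-rule — branch into s, \lnot \lnot q  //  \lnot s, \lnot q.
                  branch 1.1.1.2.1 (add s, \lnot \lnot q):
                    ○ open, literals {q=T, r=F, s=T}.
                  branch 1.1.1.2.2 (add \lnot s, \lnot q):
                    ○ open, literals {q=F, r=F, s=F}.
          branch 1.1.2 (add (\lnot s \land s)):
            (\lnot s \land s): α-rule — add \lnot s, s.
            × closes — contains both s and \lnot s.
      branch 1.2 (add (r \land \lnot r)):
        (r \land \lnot r): α-rule — add r, \lnot r.
        × closes — contains both r and \lnot r.
  branch 2 (add (q \to (r \land p))):
    (q \to (r \land p)): β-rule — branch into \lnot q  //  (r \land p).
      branch 2.1 (add \lnot q):
        ○ open, literals {q=F}.
      branch 2.2 (add (r \land p)):
        (r \land p): α-rule — add r, p.
        ○ open, literals {p=T, r=T}.
2 branches closed, 6 open.
Each open branch fixes some atoms; the unmentioned ones are free. Counting distinct full assignments: branch {q=T, r=T, s=T} (p) contributes 2 new; branch {q=F, r=T, s=F} (p) contributes 2 new; branch {q=T, r=F, s=T} (p) contributes 2 new; branch {q=F, r=F, s=F} (p) contributes 2 new; branch {q=F} (p, s, r) contributes 4 new; branch {p=T, r=T} (s, q) contributes 1 new. Total: 13.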